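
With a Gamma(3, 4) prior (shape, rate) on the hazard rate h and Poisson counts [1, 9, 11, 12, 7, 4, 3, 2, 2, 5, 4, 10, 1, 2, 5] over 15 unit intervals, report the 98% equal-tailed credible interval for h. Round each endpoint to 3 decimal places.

Posterior: Gamma(3+78, 4+15) = Gamma(81, 19) (shape, rate).
Equal-tailed 98% interval: Gamma(81, 19) quantiles at 0.01 and 0.99.
Posterior mean ≈ 4.263, SD ≈ 0.474; a Normal approximation gives roughly [3.161, 5.365].
Exact: lower = 3.239; upper = 5.442.

[3.239, 5.442]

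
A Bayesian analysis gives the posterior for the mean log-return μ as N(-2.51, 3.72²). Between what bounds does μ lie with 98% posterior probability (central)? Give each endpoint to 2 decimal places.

[-11.16, 6.14]

The posterior is symmetric, so the 98% equal-tailed interval is μ = -2.51 ± z·3.72 with z = 2.326.
Half-width: 2.326 × 3.72 = 8.65.
-2.51 − 8.65 = -11.16; -2.51 + 8.65 = 6.14.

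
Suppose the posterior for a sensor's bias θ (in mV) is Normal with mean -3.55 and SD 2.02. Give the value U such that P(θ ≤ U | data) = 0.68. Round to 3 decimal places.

Need U with P(θ ≤ U) = 0.68: U = -3.55 + z_{0.32}·2.02.
z = 0.468; U = -3.55 + 0.468 × 2.02 = -2.605.

-2.605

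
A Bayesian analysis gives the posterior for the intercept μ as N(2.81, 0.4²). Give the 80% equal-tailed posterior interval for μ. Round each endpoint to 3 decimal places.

[2.297, 3.323]

The posterior is symmetric, so the 80% equal-tailed interval is μ = 2.81 ± z·0.4 with z = 1.282.
Half-width: 1.282 × 0.4 = 0.513.
2.81 − 0.513 = 2.297; 2.81 + 0.513 = 3.323.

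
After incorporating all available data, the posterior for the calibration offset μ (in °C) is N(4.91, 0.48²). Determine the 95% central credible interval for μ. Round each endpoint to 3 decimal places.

[3.969, 5.851]

The posterior is symmetric, so the 95% equal-tailed interval is μ = 4.91 ± z·0.48 with z = 1.960.
Half-width: 1.960 × 0.48 = 0.941.
4.91 − 0.941 = 3.969; 4.91 + 0.941 = 5.851.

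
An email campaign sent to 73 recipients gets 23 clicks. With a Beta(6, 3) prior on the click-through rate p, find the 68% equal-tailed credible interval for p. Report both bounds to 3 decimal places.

[0.301, 0.406]

Posterior: Beta(6+23, 3+50) = Beta(29, 53).
Equal-tailed 68% interval: the 0.16 and 0.84 quantiles of Beta(29, 53).
Posterior mean ≈ 0.354, SD ≈ 0.052; a Normal approximation gives roughly [0.301, 0.406].
Exact: F⁻¹(0.16) = 0.301; F⁻¹(0.84) = 0.406.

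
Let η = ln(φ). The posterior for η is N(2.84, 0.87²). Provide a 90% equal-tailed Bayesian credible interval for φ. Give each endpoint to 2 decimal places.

On the log scale the 90% interval is 2.84 ± 1.645 × 0.87 = [1.4090, 4.2710].
Exponentiate: [e^1.4090, e^4.2710] = [4.09, 71.59].

[4.09, 71.59]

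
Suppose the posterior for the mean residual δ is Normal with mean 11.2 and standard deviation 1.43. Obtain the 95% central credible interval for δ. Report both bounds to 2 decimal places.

[8.40, 14.00]

The posterior is symmetric, so the 95% equal-tailed interval is δ = 11.2 ± z·1.43 with z = 1.960.
Half-width: 1.960 × 1.43 = 2.80.
11.2 − 2.80 = 8.40; 11.2 + 2.80 = 14.00.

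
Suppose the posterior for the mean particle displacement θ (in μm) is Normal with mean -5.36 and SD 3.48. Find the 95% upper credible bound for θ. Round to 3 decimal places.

Need U with P(θ ≤ U) = 0.95: U = -5.36 + z_{0.05}·3.48.
z = 1.645; U = -5.36 + 1.645 × 3.48 = 0.364.

0.364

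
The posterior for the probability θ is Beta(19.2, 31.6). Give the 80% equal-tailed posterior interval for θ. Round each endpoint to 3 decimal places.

[0.292, 0.466]

Posterior: Beta(19.2, 31.6).
Equal-tailed 80% interval: the 0.1 and 0.9 quantiles of Beta(19.2, 31.6).
Posterior mean ≈ 0.378, SD ≈ 0.067; a Normal approximation gives roughly [0.292, 0.464].
Exact: F⁻¹(0.1) = 0.292; F⁻¹(0.9) = 0.466.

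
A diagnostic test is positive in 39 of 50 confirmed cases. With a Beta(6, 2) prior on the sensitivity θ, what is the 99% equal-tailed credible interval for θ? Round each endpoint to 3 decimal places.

[0.621, 0.896]

Posterior: Beta(6+39, 2+11) = Beta(45, 13).
Equal-tailed 99% interval: the 0.005 and 0.995 quantiles of Beta(45, 13).
Posterior mean ≈ 0.776, SD ≈ 0.054; a Normal approximation gives roughly [0.636, 0.916].
Exact: F⁻¹(0.005) = 0.621; F⁻¹(0.995) = 0.896.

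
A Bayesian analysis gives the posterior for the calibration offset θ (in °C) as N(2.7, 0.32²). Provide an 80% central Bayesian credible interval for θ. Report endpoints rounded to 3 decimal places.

The posterior is symmetric, so the 80% equal-tailed interval is θ = 2.7 ± z·0.32 with z = 1.282.
Half-width: 1.282 × 0.32 = 0.410.
2.7 − 0.410 = 2.290; 2.7 + 0.410 = 3.110.

[2.290, 3.110]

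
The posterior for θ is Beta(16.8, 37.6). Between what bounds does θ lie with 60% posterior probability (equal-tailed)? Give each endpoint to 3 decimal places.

Posterior: Beta(16.8, 37.6).
Equal-tailed 60% interval: the 0.2 and 0.8 quantiles of Beta(16.8, 37.6).
Posterior mean ≈ 0.309, SD ≈ 0.062; a Normal approximation gives roughly [0.257, 0.361].
Exact: F⁻¹(0.2) = 0.255; F⁻¹(0.8) = 0.361.

[0.255, 0.361]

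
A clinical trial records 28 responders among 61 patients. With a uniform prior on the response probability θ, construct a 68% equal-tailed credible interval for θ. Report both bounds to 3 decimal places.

[0.398, 0.523]

Posterior: Beta(1+28, 1+33) = Beta(29, 34).
Equal-tailed 68% interval: the 0.16 and 0.84 quantiles of Beta(29, 34).
Posterior mean ≈ 0.460, SD ≈ 0.062; a Normal approximation gives roughly [0.398, 0.522].
Exact: F⁻¹(0.16) = 0.398; F⁻¹(0.84) = 0.523.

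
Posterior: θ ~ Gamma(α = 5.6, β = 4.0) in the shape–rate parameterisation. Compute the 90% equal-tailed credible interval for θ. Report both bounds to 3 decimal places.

Posterior: Gamma(shape 5.6, rate 4.0).
Equal-tailed 90% interval: Gamma(5.6, 4.0) quantiles at 0.05 and 0.95.
Posterior mean ≈ 1.400, SD ≈ 0.592; a Normal approximation gives roughly [0.427, 2.373].
Exact: lower = 0.588; upper = 2.493.

[0.588, 2.493]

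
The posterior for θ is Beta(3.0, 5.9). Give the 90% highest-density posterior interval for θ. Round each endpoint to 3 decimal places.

The posterior is unimodal and skewed, so the HPD interval has equal density at both endpoints and is the shortest 90% interval.
Solving f(0.089) = f(0.573) with F(0.573) − F(0.089) = 0.90 gives [0.089, 0.573].
For comparison, the equal-tailed interval is [0.113, 0.605]; the HPD is narrower and shifted toward the mode.

[0.089, 0.573]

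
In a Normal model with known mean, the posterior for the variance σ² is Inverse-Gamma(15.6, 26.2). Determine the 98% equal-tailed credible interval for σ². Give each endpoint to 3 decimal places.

Inverse-Gamma(15.6, 26.2) quantiles: F⁻¹(0.01) and F⁻¹(0.99).
Equivalently, 1/σ² ~ Gamma(15.6, rate = 26.2); invert its 0.99 and 0.01 quantiles.
Posterior mean ≈ 1.795, SD ≈ 0.487; a Normal approximation gives roughly [0.663, 2.927].
Exact: lower = 0.999; upper = 3.317.

[0.999, 3.317]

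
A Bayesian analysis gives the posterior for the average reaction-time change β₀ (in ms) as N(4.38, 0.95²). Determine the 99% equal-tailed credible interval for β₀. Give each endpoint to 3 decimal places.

[1.933, 6.827]

The posterior is symmetric, so the 99% equal-tailed interval is β₀ = 4.38 ± z·0.95 with z = 2.576.
Half-width: 2.576 × 0.95 = 2.447.
4.38 − 2.447 = 1.933; 4.38 + 2.447 = 6.827.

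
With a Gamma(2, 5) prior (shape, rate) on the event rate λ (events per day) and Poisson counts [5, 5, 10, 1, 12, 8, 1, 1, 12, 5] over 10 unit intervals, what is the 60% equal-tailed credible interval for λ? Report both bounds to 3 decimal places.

[3.686, 4.567]

Posterior: Gamma(2+60, 5+10) = Gamma(62, 15) (shape, rate).
Equal-tailed 60% interval: Gamma(62, 15) quantiles at 0.2 and 0.8.
Posterior mean ≈ 4.133, SD ≈ 0.525; a Normal approximation gives roughly [3.692, 4.575].
Exact: lower = 3.686; upper = 4.567.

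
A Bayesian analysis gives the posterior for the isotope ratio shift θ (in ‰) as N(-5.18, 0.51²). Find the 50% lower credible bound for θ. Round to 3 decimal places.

-5.180

Need L with P(θ ≥ L) = 0.50: L = -5.18 − z_{0.5}·0.51.
z = 0.000; L = -5.18 − 0.000 × 0.51 = -5.180.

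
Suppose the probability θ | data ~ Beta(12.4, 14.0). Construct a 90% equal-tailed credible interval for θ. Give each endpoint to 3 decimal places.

Posterior: Beta(12.4, 14.0).
Equal-tailed 90% interval: the 0.05 and 0.95 quantiles of Beta(12.4, 14.0).
Posterior mean ≈ 0.470, SD ≈ 0.095; a Normal approximation gives roughly [0.313, 0.627].
Exact: F⁻¹(0.05) = 0.314; F⁻¹(0.95) = 0.628.

[0.314, 0.628]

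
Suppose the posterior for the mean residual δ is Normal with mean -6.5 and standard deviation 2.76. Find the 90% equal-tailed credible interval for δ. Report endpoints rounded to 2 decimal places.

The posterior is symmetric, so the 90% equal-tailed interval is δ = -6.5 ± z·2.76 with z = 1.645.
Half-width: 1.645 × 2.76 = 4.54.
-6.5 − 4.54 = -11.04; -6.5 + 4.54 = -1.96.

[-11.04, -1.96]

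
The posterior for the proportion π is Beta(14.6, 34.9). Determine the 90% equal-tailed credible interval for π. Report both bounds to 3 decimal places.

Posterior: Beta(14.6, 34.9).
Equal-tailed 90% interval: the 0.05 and 0.95 quantiles of Beta(14.6, 34.9).
Posterior mean ≈ 0.295, SD ≈ 0.064; a Normal approximation gives roughly [0.189, 0.401].
Exact: F⁻¹(0.05) = 0.194; F⁻¹(0.95) = 0.405.

[0.194, 0.405]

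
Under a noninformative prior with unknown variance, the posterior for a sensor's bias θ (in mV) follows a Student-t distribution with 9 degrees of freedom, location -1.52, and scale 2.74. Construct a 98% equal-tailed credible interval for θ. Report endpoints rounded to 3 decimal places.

The t_9 distribution is symmetric; the 98% interval is -1.52 ± t·2.74 with t_{0.99,9} = 2.821.
Half-width: 2.821 × 2.74 = 7.731.
-1.52 − 7.731 = -9.251; -1.52 + 7.731 = 6.211.

[-9.251, 6.211]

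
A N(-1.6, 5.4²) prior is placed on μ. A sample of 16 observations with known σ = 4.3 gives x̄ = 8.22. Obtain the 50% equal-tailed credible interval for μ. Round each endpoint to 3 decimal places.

Posterior precision = 1/5.4² + 16/4.3² = 0.0343 + 0.8653 = 0.8996, so posterior SD = 1.0543.
Posterior mean = (-1.6/5.4² + 16·8.22/4.3²) / 0.8996 = 7.8457.
Interval: 7.8457 ± 0.674 × 1.0543 → [7.135, 8.557].

[7.135, 8.557]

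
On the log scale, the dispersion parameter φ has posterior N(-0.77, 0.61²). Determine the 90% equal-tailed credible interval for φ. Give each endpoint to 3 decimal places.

[0.170, 1.263]

On the log scale the 90% interval is -0.77 ± 1.645 × 0.61 = [-1.7734, 0.2334].
Exponentiate: [e^-1.7734, e^0.2334] = [0.170, 1.263].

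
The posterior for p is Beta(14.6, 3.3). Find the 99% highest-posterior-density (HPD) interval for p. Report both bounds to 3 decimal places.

The posterior is unimodal and skewed, so the HPD interval has equal density at both endpoints and is the shortest 99% interval.
Solving f(0.562) = f(0.984) with F(0.984) − F(0.562) = 0.99 gives [0.562, 0.984].
For comparison, the equal-tailed interval is [0.535, 0.973]; the HPD is narrower and shifted toward the mode.

[0.562, 0.984]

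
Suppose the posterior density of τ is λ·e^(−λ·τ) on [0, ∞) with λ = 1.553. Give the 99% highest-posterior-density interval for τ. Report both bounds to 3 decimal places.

[0.000, 2.965]

The exponential density is strictly decreasing on [0, ∞), so the HPD interval is anchored at 0: [0, q] with P(τ ≤ q) = 0.99.
q = −ln(1 − 0.99) / 1.553 = 4.6052 / 1.553 = 2.965.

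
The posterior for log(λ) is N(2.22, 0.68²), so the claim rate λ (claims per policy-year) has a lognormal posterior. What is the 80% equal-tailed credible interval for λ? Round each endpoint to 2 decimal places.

On the log scale the 80% interval is 2.22 ± 1.282 × 0.68 = [1.3485, 3.0915].
Exponentiate: [e^1.3485, e^3.0915] = [3.85, 22.01].

[3.85, 22.01]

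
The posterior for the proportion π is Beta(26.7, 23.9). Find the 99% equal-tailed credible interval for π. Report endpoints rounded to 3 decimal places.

Posterior: Beta(26.7, 23.9).
Equal-tailed 99% interval: the 0.005 and 0.995 quantiles of Beta(26.7, 23.9).
Posterior mean ≈ 0.528, SD ≈ 0.069; a Normal approximation gives roughly [0.349, 0.707].
Exact: F⁻¹(0.005) = 0.350; F⁻¹(0.995) = 0.701.

[0.350, 0.701]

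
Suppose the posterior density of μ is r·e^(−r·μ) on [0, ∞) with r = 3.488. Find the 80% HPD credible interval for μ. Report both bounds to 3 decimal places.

[0.000, 0.461]

The exponential density is strictly decreasing on [0, ∞), so the HPD interval is anchored at 0: [0, q] with P(μ ≤ q) = 0.80.
q = −ln(1 − 0.80) / 3.488 = 1.6094 / 3.488 = 0.461.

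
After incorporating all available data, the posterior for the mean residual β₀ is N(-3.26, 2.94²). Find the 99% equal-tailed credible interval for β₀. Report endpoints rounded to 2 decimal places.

[-10.83, 4.31]

The posterior is symmetric, so the 99% equal-tailed interval is β₀ = -3.26 ± z·2.94 with z = 2.576.
Half-width: 2.576 × 2.94 = 7.57.
-3.26 − 7.57 = -10.83; -3.26 + 7.57 = 4.31.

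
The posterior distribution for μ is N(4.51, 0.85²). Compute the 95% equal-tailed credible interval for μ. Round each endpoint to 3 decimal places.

[2.844, 6.176]

The posterior is symmetric, so the 95% equal-tailed interval is μ = 4.51 ± z·0.85 with z = 1.960.
Half-width: 1.960 × 0.85 = 1.666.
4.51 − 1.666 = 2.844; 4.51 + 1.666 = 6.176.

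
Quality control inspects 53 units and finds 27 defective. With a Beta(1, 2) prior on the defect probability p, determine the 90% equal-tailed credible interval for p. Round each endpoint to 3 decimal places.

Posterior: Beta(1+27, 2+26) = Beta(28, 28).
Equal-tailed 90% interval: the 0.05 and 0.95 quantiles of Beta(28, 28).
Posterior mean ≈ 0.500, SD ≈ 0.066; a Normal approximation gives roughly [0.391, 0.609].
Exact: F⁻¹(0.05) = 0.391; F⁻¹(0.95) = 0.609.

[0.391, 0.609]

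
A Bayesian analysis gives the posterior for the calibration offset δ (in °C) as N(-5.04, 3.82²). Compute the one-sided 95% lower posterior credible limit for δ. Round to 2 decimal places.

-11.32

Need L with P(δ ≥ L) = 0.95: L = -5.04 − z_{0.05}·3.82.
z = 1.645; L = -5.04 − 1.645 × 3.82 = -11.32.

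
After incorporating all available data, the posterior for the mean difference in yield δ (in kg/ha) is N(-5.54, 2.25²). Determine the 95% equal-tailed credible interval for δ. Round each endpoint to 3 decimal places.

The posterior is symmetric, so the 95% equal-tailed interval is δ = -5.54 ± z·2.25 with z = 1.960.
Half-width: 1.960 × 2.25 = 4.410.
-5.54 − 4.410 = -9.950; -5.54 + 4.410 = -1.130.

[-9.950, -1.130]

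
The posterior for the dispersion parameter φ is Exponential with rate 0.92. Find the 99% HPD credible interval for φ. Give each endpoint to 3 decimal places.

The exponential density is strictly decreasing on [0, ∞), so the HPD interval is anchored at 0: [0, q] with P(φ ≤ q) = 0.99.
q = −ln(1 − 0.99) / 0.92 = 4.6052 / 0.92 = 5.006.

[0.000, 5.006]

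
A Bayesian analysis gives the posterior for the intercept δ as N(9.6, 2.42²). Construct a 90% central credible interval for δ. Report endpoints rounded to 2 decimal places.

The posterior is symmetric, so the 90% equal-tailed interval is δ = 9.6 ± z·2.42 with z = 1.645.
Half-width: 1.645 × 2.42 = 3.98.
9.6 − 3.98 = 5.62; 9.6 + 3.98 = 13.58.

[5.62, 13.58]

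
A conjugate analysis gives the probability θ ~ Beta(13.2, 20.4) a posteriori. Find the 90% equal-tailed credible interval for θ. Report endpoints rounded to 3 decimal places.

Posterior: Beta(13.2, 20.4).
Equal-tailed 90% interval: the 0.05 and 0.95 quantiles of Beta(13.2, 20.4).
Posterior mean ≈ 0.393, SD ≈ 0.083; a Normal approximation gives roughly [0.256, 0.529].
Exact: F⁻¹(0.05) = 0.260; F⁻¹(0.95) = 0.533.

[0.260, 0.533]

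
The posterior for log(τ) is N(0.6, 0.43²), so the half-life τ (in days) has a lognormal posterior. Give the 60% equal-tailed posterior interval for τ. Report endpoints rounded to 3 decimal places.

On the log scale the 60% interval is 0.6 ± 0.842 × 0.43 = [0.2381, 0.9619].
Exponentiate: [e^0.2381, e^0.9619] = [1.269, 2.617].

[1.269, 2.617]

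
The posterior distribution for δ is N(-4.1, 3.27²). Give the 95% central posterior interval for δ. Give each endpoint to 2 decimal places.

The posterior is symmetric, so the 95% equal-tailed interval is δ = -4.1 ± z·3.27 with z = 1.960.
Half-width: 1.960 × 3.27 = 6.41.
-4.1 − 6.41 = -10.51; -4.1 + 6.41 = 2.31.

[-10.51, 2.31]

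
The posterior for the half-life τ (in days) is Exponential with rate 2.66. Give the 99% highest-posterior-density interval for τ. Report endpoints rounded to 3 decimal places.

The exponential density is strictly decreasing on [0, ∞), so the HPD interval is anchored at 0: [0, q] with P(τ ≤ q) = 0.99.
q = −ln(1 − 0.99) / 2.66 = 4.6052 / 2.66 = 1.731.

[0.000, 1.731]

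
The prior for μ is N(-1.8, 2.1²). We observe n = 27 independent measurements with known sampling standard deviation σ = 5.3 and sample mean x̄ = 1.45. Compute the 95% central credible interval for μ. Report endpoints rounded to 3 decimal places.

[-0.969, 2.628]

Posterior precision = 1/2.1² + 27/5.3² = 0.2268 + 0.9612 = 1.1880, so posterior SD = 0.9175.
Posterior mean = (-1.8/2.1² + 27·1.45/5.3²) / 1.1880 = 0.8296.
Interval: 0.8296 ± 1.960 × 0.9175 → [-0.969, 2.628].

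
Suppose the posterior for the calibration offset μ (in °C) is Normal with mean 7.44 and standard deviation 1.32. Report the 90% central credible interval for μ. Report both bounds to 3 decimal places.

[5.269, 9.611]

The posterior is symmetric, so the 90% equal-tailed interval is μ = 7.44 ± z·1.32 with z = 1.645.
Half-width: 1.645 × 1.32 = 2.171.
7.44 − 2.171 = 5.269; 7.44 + 2.171 = 9.611.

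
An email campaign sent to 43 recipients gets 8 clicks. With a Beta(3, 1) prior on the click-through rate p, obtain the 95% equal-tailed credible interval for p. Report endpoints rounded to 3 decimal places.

Posterior: Beta(3+8, 1+35) = Beta(11, 36).
Equal-tailed 95% interval: the 0.025 and 0.975 quantiles of Beta(11, 36).
Posterior mean ≈ 0.234, SD ≈ 0.061; a Normal approximation gives roughly [0.114, 0.354].
Exact: F⁻¹(0.025) = 0.126; F⁻¹(0.975) = 0.364.

[0.126, 0.364]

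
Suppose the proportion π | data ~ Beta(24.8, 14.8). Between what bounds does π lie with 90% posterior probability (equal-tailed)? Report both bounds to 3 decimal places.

Posterior: Beta(24.8, 14.8).
Equal-tailed 90% interval: the 0.05 and 0.95 quantiles of Beta(24.8, 14.8).
Posterior mean ≈ 0.626, SD ≈ 0.076; a Normal approximation gives roughly [0.501, 0.751].
Exact: F⁻¹(0.05) = 0.498; F⁻¹(0.95) = 0.748.

[0.498, 0.748]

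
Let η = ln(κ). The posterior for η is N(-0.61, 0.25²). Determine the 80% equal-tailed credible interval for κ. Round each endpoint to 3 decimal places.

On the log scale the 80% interval is -0.61 ± 1.282 × 0.25 = [-0.9304, -0.2896].
Exponentiate: [e^-0.9304, e^-0.2896] = [0.394, 0.749].

[0.394, 0.749]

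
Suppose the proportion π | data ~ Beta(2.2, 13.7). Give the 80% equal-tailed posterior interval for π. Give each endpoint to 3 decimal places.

[0.044, 0.254]

Posterior: Beta(2.2, 13.7).
Equal-tailed 80% interval: the 0.1 and 0.9 quantiles of Beta(2.2, 13.7).
Posterior mean ≈ 0.138, SD ≈ 0.084; a Normal approximation gives roughly [0.031, 0.246].
Exact: F⁻¹(0.1) = 0.044; F⁻¹(0.9) = 0.254.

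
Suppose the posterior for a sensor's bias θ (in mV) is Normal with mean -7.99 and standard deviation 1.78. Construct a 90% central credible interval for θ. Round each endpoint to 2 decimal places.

The posterior is symmetric, so the 90% equal-tailed interval is θ = -7.99 ± z·1.78 with z = 1.645.
Half-width: 1.645 × 1.78 = 2.93.
-7.99 − 2.93 = -10.92; -7.99 + 2.93 = -5.06.

[-10.92, -5.06]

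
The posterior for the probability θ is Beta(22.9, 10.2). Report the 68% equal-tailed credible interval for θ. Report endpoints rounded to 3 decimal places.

[0.612, 0.771]

Posterior: Beta(22.9, 10.2).
Equal-tailed 68% interval: the 0.16 and 0.84 quantiles of Beta(22.9, 10.2).
Posterior mean ≈ 0.692, SD ≈ 0.079; a Normal approximation gives roughly [0.613, 0.770].
Exact: F⁻¹(0.16) = 0.612; F⁻¹(0.84) = 0.771.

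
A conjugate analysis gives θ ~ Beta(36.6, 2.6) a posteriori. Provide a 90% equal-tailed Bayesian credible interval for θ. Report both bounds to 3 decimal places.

Posterior: Beta(36.6, 2.6).
Equal-tailed 90% interval: the 0.05 and 0.95 quantiles of Beta(36.6, 2.6).
Posterior mean ≈ 0.934, SD ≈ 0.039; a Normal approximation gives roughly [0.869, 0.998].
Exact: F⁻¹(0.05) = 0.859; F⁻¹(0.95) = 0.984.

[0.859, 0.984]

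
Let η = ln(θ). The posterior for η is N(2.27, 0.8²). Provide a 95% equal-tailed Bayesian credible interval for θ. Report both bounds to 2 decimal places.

On the log scale the 95% interval is 2.27 ± 1.960 × 0.8 = [0.7020, 3.8380].
Exponentiate: [e^0.7020, e^3.8380] = [2.02, 46.43].

[2.02, 46.43]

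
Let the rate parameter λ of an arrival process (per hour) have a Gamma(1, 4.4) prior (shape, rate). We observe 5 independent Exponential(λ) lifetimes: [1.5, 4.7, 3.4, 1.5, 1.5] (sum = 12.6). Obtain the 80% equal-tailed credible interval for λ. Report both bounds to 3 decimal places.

[0.185, 0.546]

Posterior: Gamma(1+5, 4.4+12.6) = Gamma(6, 17.0) (shape, rate).
Equal-tailed 80% interval: Gamma(6, 17.0) quantiles at 0.1 and 0.9.
Posterior mean ≈ 0.353, SD ≈ 0.144; a Normal approximation gives roughly [0.168, 0.538].
Exact: lower = 0.185; upper = 0.546.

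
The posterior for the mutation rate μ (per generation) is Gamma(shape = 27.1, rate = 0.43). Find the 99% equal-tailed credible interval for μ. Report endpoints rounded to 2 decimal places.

[36.20, 98.55]

Posterior: Gamma(shape 27.1, rate 0.43).
Equal-tailed 99% interval: Gamma(27.1, 0.43) quantiles at 0.005 and 0.995.
Posterior mean ≈ 63.02, SD ≈ 12.11; a Normal approximation gives roughly [31.84, 94.21].
Exact: lower = 36.20; upper = 98.55.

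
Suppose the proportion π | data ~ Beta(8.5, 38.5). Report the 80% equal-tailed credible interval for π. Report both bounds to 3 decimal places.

[0.113, 0.255]

Posterior: Beta(8.5, 38.5).
Equal-tailed 80% interval: the 0.1 and 0.9 quantiles of Beta(8.5, 38.5).
Posterior mean ≈ 0.181, SD ≈ 0.056; a Normal approximation gives roughly [0.110, 0.252].
Exact: F⁻¹(0.1) = 0.113; F⁻¹(0.9) = 0.255.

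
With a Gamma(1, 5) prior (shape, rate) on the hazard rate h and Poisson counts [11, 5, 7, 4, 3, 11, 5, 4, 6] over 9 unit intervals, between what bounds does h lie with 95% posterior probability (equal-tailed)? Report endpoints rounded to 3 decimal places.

Posterior: Gamma(1+56, 5+9) = Gamma(57, 14) (shape, rate).
Equal-tailed 95% interval: Gamma(57, 14) quantiles at 0.025 and 0.975.
Posterior mean ≈ 4.071, SD ≈ 0.539; a Normal approximation gives roughly [3.014, 5.128].
Exact: lower = 3.084; upper = 5.194.

[3.084, 5.194]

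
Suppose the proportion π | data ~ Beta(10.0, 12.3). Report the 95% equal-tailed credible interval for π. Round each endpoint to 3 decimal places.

Posterior: Beta(10.0, 12.3).
Equal-tailed 95% interval: the 0.025 and 0.975 quantiles of Beta(10.0, 12.3).
Posterior mean ≈ 0.448, SD ≈ 0.103; a Normal approximation gives roughly [0.246, 0.650].
Exact: F⁻¹(0.025) = 0.253; F⁻¹(0.975) = 0.653.

[0.253, 0.653]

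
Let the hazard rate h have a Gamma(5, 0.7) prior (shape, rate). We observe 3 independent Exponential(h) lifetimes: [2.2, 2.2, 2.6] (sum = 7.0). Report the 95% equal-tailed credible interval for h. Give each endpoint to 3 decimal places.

[0.449, 1.873]

Posterior: Gamma(5+3, 0.7+7.0) = Gamma(8, 7.7) (shape, rate).
Equal-tailed 95% interval: Gamma(8, 7.7) quantiles at 0.025 and 0.975.
Posterior mean ≈ 1.039, SD ≈ 0.367; a Normal approximation gives roughly [0.319, 1.759].
Exact: lower = 0.449; upper = 1.873.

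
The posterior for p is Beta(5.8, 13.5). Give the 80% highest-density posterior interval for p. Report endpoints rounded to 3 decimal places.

[0.160, 0.421]

The posterior is unimodal and skewed, so the HPD interval has equal density at both endpoints and is the shortest 80% interval.
Solving f(0.160) = f(0.421) with F(0.421) − F(0.160) = 0.80 gives [0.160, 0.421].
For comparison, the equal-tailed interval is [0.173, 0.437]; the HPD is narrower and shifted toward the mode.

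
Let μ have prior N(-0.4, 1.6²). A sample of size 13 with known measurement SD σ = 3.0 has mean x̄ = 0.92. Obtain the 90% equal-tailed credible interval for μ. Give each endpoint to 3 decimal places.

[-0.575, 1.853]

Posterior precision = 1/1.6² + 13/3.0² = 0.3906 + 1.4444 = 1.8351, so posterior SD = 0.7382.
Posterior mean = (-0.4/1.6² + 13·0.92/3.0²) / 1.8351 = 0.6390.
Interval: 0.6390 ± 1.645 × 0.7382 → [-0.575, 1.853].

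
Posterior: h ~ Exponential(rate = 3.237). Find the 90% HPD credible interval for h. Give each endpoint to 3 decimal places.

The exponential density is strictly decreasing on [0, ∞), so the HPD interval is anchored at 0: [0, q] with P(h ≤ q) = 0.90.
q = −ln(1 − 0.90) / 3.237 = 2.3026 / 3.237 = 0.711.

[0.000, 0.711]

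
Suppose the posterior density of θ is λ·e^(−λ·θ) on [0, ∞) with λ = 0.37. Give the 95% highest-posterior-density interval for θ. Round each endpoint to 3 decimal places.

The exponential density is strictly decreasing on [0, ∞), so the HPD interval is anchored at 0: [0, q] with P(θ ≤ q) = 0.95.
q = −ln(1 − 0.95) / 0.37 = 2.9957 / 0.37 = 8.097.

[0.000, 8.097]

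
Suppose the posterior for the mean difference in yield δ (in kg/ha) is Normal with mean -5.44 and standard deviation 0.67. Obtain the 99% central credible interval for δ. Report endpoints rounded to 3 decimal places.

[-7.166, -3.714]

The posterior is symmetric, so the 99% equal-tailed interval is δ = -5.44 ± z·0.67 with z = 2.576.
Half-width: 2.576 × 0.67 = 1.726.
-5.44 − 1.726 = -7.166; -5.44 + 1.726 = -3.714.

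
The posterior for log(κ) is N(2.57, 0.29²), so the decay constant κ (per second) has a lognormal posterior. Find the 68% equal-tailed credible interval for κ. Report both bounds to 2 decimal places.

[9.79, 17.43]

On the log scale the 68% interval is 2.57 ± 0.994 × 0.29 = [2.2816, 2.8584].
Exponentiate: [e^2.2816, e^2.8584] = [9.79, 17.43].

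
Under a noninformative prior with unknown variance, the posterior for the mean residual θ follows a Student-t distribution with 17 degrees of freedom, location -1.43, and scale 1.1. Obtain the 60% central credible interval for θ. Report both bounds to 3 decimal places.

The t_17 distribution is symmetric; the 60% interval is -1.43 ± t·1.1 with t_{0.8,17} = 0.863.
Half-width: 0.863 × 1.1 = 0.950.
-1.43 − 0.950 = -2.380; -1.43 + 0.950 = -0.480.

[-2.380, -0.480]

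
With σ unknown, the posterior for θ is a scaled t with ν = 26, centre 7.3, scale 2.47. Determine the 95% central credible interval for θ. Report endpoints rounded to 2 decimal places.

The t_26 distribution is symmetric; the 95% interval is 7.3 ± t·2.47 with t_{0.975,26} = 2.056.
Half-width: 2.056 × 2.47 = 5.08.
7.3 − 5.08 = 2.22; 7.3 + 5.08 = 12.38.

[2.22, 12.38]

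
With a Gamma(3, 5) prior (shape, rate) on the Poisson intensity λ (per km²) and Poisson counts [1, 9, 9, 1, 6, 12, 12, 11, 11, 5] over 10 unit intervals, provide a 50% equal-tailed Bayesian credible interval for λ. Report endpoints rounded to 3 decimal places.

[4.920, 5.723]

Posterior: Gamma(3+77, 5+10) = Gamma(80, 15) (shape, rate).
Equal-tailed 50% interval: Gamma(80, 15) quantiles at 0.25 and 0.75.
Posterior mean ≈ 5.333, SD ≈ 0.596; a Normal approximation gives roughly [4.931, 5.736].
Exact: lower = 4.920; upper = 5.723.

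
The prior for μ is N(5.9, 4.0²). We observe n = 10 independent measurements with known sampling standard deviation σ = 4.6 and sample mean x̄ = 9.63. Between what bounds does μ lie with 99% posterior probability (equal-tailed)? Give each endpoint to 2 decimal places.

[5.67, 12.72]

Posterior precision = 1/4.0² + 10/4.6² = 0.0625 + 0.4726 = 0.5351, so posterior SD = 1.3671.
Posterior mean = (5.9/4.0² + 10·9.63/4.6²) / 0.5351 = 9.1943.
Interval: 9.1943 ± 2.576 × 1.3671 → [5.67, 12.72].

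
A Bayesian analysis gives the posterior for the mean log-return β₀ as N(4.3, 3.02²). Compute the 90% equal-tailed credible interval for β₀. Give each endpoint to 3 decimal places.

[-0.667, 9.267]

The posterior is symmetric, so the 90% equal-tailed interval is β₀ = 4.3 ± z·3.02 with z = 1.645.
Half-width: 1.645 × 3.02 = 4.967.
4.3 − 4.967 = -0.667; 4.3 + 4.967 = 9.267.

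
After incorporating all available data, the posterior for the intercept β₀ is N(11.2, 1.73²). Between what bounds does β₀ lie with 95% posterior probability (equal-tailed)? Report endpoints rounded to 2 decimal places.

[7.81, 14.59]

The posterior is symmetric, so the 95% equal-tailed interval is β₀ = 11.2 ± z·1.73 with z = 1.960.
Half-width: 1.960 × 1.73 = 3.39.
11.2 − 3.39 = 7.81; 11.2 + 3.39 = 14.59.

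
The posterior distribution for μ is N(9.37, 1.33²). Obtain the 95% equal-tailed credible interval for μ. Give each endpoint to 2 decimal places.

[6.76, 11.98]

The posterior is symmetric, so the 95% equal-tailed interval is μ = 9.37 ± z·1.33 with z = 1.960.
Half-width: 1.960 × 1.33 = 2.61.
9.37 − 2.61 = 6.76; 9.37 + 2.61 = 11.98.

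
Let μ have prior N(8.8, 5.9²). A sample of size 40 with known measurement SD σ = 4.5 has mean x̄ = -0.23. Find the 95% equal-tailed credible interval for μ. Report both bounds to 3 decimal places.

[-1.485, 1.284]

Posterior precision = 1/5.9² + 40/4.5² = 0.0287 + 1.9753 = 2.0040, so posterior SD = 0.7064.
Posterior mean = (8.8/5.9² + 40·-0.23/4.5²) / 2.0040 = -0.1006.
Interval: -0.1006 ± 1.960 × 0.7064 → [-1.485, 1.284].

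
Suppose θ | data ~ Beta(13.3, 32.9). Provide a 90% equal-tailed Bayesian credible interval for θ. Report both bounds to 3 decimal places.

Posterior: Beta(13.3, 32.9).
Equal-tailed 90% interval: the 0.05 and 0.95 quantiles of Beta(13.3, 32.9).
Posterior mean ≈ 0.288, SD ≈ 0.066; a Normal approximation gives roughly [0.179, 0.396].
Exact: F⁻¹(0.05) = 0.185; F⁻¹(0.95) = 0.401.

[0.185, 0.401]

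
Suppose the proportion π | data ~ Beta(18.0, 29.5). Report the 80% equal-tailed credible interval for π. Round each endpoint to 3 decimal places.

Posterior: Beta(18.0, 29.5).
Equal-tailed 80% interval: the 0.1 and 0.9 quantiles of Beta(18.0, 29.5).
Posterior mean ≈ 0.379, SD ≈ 0.070; a Normal approximation gives roughly [0.290, 0.468].
Exact: F⁻¹(0.1) = 0.290; F⁻¹(0.9) = 0.470.

[0.290, 0.470]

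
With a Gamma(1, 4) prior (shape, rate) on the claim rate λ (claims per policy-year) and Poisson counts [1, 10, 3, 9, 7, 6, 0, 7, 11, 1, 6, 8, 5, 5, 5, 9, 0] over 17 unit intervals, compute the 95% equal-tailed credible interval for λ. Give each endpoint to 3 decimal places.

Posterior: Gamma(1+93, 4+17) = Gamma(94, 21) (shape, rate).
Equal-tailed 95% interval: Gamma(94, 21) quantiles at 0.025 and 0.975.
Posterior mean ≈ 4.476, SD ≈ 0.462; a Normal approximation gives roughly [3.571, 5.381].
Exact: lower = 3.617; upper = 5.425.

[3.617, 5.425]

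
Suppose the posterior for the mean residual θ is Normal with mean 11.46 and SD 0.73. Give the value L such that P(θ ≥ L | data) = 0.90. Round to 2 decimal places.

10.52

Need L with P(θ ≥ L) = 0.90: L = 11.46 − z_{0.1}·0.73.
z = 1.282; L = 11.46 − 1.282 × 0.73 = 10.52.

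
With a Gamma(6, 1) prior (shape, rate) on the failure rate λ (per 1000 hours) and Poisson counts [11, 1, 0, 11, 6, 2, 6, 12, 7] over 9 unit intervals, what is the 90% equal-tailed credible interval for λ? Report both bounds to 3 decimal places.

Posterior: Gamma(6+56, 1+9) = Gamma(62, 10) (shape, rate).
Equal-tailed 90% interval: Gamma(62, 10) quantiles at 0.05 and 0.95.
Posterior mean ≈ 6.200, SD ≈ 0.787; a Normal approximation gives roughly [4.905, 7.495].
Exact: lower = 4.964; upper = 7.549.

[4.964, 7.549]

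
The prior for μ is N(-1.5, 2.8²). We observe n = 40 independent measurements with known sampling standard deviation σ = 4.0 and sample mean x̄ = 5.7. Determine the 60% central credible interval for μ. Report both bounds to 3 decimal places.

[4.831, 5.870]

Posterior precision = 1/2.8² + 40/4.0² = 0.1276 + 2.5000 = 2.6276, so posterior SD = 0.6169.
Posterior mean = (-1.5/2.8² + 40·5.7/4.0²) / 2.6276 = 5.3505.
Interval: 5.3505 ± 0.842 × 0.6169 → [4.831, 5.870].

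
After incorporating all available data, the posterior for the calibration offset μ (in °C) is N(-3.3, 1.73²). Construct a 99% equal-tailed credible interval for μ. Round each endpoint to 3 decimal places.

The posterior is symmetric, so the 99% equal-tailed interval is μ = -3.3 ± z·1.73 with z = 2.576.
Half-width: 2.576 × 1.73 = 4.456.
-3.3 − 4.456 = -7.756; -3.3 + 4.456 = 1.156.

[-7.756, 1.156]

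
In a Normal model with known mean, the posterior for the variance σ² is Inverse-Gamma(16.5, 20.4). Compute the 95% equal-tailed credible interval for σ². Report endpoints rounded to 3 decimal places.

[0.804, 2.142]

Inverse-Gamma(16.5, 20.4) quantiles: F⁻¹(0.025) and F⁻¹(0.975).
Equivalently, 1/σ² ~ Gamma(16.5, rate = 20.4); invert its 0.975 and 0.025 quantiles.
Posterior mean ≈ 1.316, SD ≈ 0.346; a Normal approximation gives roughly [0.639, 1.994].
Exact: lower = 0.804; upper = 2.142.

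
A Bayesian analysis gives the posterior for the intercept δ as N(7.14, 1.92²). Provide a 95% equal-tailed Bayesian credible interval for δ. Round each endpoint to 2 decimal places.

The posterior is symmetric, so the 95% equal-tailed interval is δ = 7.14 ± z·1.92 with z = 1.960.
Half-width: 1.960 × 1.92 = 3.76.
7.14 − 3.76 = 3.38; 7.14 + 3.76 = 10.90.

[3.38, 10.90]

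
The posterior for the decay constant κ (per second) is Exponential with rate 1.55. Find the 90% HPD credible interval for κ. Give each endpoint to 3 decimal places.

[0.000, 1.486]

The exponential density is strictly decreasing on [0, ∞), so the HPD interval is anchored at 0: [0, q] with P(κ ≤ q) = 0.90.
q = −ln(1 − 0.90) / 1.55 = 2.3026 / 1.55 = 1.486.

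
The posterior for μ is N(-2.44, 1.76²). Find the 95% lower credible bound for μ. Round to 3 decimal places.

-5.335

Need L with P(μ ≥ L) = 0.95: L = -2.44 − z_{0.05}·1.76.
z = 1.645; L = -2.44 − 1.645 × 1.76 = -5.335.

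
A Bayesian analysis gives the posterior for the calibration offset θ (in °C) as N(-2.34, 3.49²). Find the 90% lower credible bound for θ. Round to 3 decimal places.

-6.813

Need L with P(θ ≥ L) = 0.90: L = -2.34 − z_{0.1}·3.49.
z = 1.282; L = -2.34 − 1.282 × 3.49 = -6.813.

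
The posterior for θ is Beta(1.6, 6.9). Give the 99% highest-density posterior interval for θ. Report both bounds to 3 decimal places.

[0.000, 0.559]

The posterior is unimodal and skewed, so the HPD interval has equal density at both endpoints and is the shortest 99% interval.
Solving f(0.000) = f(0.559) with F(0.559) − F(0.000) = 0.99 gives [0.000, 0.559].
For comparison, the equal-tailed interval is [0.006, 0.603]; the HPD is narrower and shifted toward the mode.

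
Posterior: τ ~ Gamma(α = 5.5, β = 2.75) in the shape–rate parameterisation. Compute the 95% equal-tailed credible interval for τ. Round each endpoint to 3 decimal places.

Posterior: Gamma(shape 5.5, rate 2.75).
Equal-tailed 95% interval: Gamma(5.5, 2.75) quantiles at 0.025 and 0.975.
Posterior mean ≈ 2.000, SD ≈ 0.853; a Normal approximation gives roughly [0.329, 3.671].
Exact: lower = 0.694; upper = 3.985.

[0.694, 3.985]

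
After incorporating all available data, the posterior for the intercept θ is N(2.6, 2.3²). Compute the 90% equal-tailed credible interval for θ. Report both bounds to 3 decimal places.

The posterior is symmetric, so the 90% equal-tailed interval is θ = 2.6 ± z·2.3 with z = 1.645.
Half-width: 1.645 × 2.3 = 3.783.
2.6 − 3.783 = -1.183; 2.6 + 3.783 = 6.383.

[-1.183, 6.383]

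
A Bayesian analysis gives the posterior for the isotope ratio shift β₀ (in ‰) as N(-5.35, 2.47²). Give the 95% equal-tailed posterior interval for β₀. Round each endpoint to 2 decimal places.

[-10.19, -0.51]

The posterior is symmetric, so the 95% equal-tailed interval is β₀ = -5.35 ± z·2.47 with z = 1.960.
Half-width: 1.960 × 2.47 = 4.84.
-5.35 − 4.84 = -10.19; -5.35 + 4.84 = -0.51.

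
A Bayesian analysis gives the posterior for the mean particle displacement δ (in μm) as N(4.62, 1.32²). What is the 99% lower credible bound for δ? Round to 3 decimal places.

Need L with P(δ ≥ L) = 0.99: L = 4.62 − z_{0.01}·1.32.
z = 2.326; L = 4.62 − 2.326 × 1.32 = 1.549.

1.549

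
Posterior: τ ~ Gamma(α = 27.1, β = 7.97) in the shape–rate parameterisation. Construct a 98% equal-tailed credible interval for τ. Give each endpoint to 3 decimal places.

Posterior: Gamma(shape 27.1, rate 7.97).
Equal-tailed 98% interval: Gamma(27.1, 7.97) quantiles at 0.01 and 0.99.
Posterior mean ≈ 3.400, SD ≈ 0.653; a Normal approximation gives roughly [1.881, 4.920].
Exact: lower = 2.067; upper = 5.101.

[2.067, 5.101]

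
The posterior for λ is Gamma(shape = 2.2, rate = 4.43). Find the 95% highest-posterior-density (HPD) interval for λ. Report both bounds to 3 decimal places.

The posterior is unimodal and skewed, so the HPD interval has equal density at both endpoints and is the shortest 95% interval.
Solving f(0.018) = f(1.151) with F(1.151) − F(0.018) = 0.95 gives [0.018, 1.151].
For comparison, the equal-tailed interval is [0.069, 1.335]; the HPD is narrower and shifted toward the mode.

[0.018, 1.151]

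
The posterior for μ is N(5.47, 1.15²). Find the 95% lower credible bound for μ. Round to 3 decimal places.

3.578

Need L with P(μ ≥ L) = 0.95: L = 5.47 − z_{0.05}·1.15.
z = 1.645; L = 5.47 − 1.645 × 1.15 = 3.578.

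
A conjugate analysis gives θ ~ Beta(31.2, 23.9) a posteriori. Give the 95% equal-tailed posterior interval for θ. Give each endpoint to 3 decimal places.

[0.435, 0.693]

Posterior: Beta(31.2, 23.9).
Equal-tailed 95% interval: the 0.025 and 0.975 quantiles of Beta(31.2, 23.9).
Posterior mean ≈ 0.566, SD ≈ 0.066; a Normal approximation gives roughly [0.437, 0.696].
Exact: F⁻¹(0.025) = 0.435; F⁻¹(0.975) = 0.693.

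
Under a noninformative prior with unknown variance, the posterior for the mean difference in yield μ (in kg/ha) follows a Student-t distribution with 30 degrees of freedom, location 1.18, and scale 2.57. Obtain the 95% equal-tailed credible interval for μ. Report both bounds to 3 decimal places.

The t_30 distribution is symmetric; the 95% interval is 1.18 ± t·2.57 with t_{0.975,30} = 2.042.
Half-width: 2.042 × 2.57 = 5.249.
1.18 − 5.249 = -4.069; 1.18 + 5.249 = 6.429.

[-4.069, 6.429]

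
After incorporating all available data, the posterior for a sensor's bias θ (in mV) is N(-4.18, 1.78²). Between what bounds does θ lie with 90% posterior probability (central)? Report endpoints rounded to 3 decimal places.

The posterior is symmetric, so the 90% equal-tailed interval is θ = -4.18 ± z·1.78 with z = 1.645.
Half-width: 1.645 × 1.78 = 2.928.
-4.18 − 2.928 = -7.108; -4.18 + 2.928 = -1.252.

[-7.108, -1.252]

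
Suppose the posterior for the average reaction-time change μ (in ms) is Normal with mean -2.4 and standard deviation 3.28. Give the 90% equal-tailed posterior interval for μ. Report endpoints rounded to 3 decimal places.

The posterior is symmetric, so the 90% equal-tailed interval is μ = -2.4 ± z·3.28 with z = 1.645.
Half-width: 1.645 × 3.28 = 5.395.
-2.4 − 5.395 = -7.795; -2.4 + 5.395 = 2.995.

[-7.795, 2.995]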